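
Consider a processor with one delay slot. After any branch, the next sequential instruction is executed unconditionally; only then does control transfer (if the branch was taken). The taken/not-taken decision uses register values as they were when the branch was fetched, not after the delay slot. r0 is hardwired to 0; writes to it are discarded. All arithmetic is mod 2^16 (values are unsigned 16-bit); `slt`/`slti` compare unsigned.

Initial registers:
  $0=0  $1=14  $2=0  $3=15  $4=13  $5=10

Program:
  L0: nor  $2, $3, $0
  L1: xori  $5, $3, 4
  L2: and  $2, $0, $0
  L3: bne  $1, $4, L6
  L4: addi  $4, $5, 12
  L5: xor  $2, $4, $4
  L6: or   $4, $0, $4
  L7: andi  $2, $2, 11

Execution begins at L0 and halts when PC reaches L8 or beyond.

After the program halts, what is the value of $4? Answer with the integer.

[0] nor  $2, $3, $0  →  {$0:0, $1:14, $2:65520, $3:15, $4:13, $5:10}
[1] xori  $5, $3, 4  →  {$0:0, $1:14, $2:65520, $3:15, $4:13, $5:11}
[2] and  $2, $0, $0  →  {$0:0, $1:14, $2:0, $3:15, $4:13, $5:11}
[3] bne  $1, $4, L6  →  {$0:0, $1:14, $2:0, $3:15, $4:13, $5:11}  ⟨branch taken⟩
[4] addi  $4, $5, 12  →  {$0:0, $1:14, $2:0, $3:15, $4:23, $5:11}
[6] or   $4, $0, $4  →  {$0:0, $1:14, $2:0, $3:15, $4:23, $5:11}
[7] andi  $2, $2, 11  →  {$0:0, $1:14, $2:0, $3:15, $4:23, $5:11}

23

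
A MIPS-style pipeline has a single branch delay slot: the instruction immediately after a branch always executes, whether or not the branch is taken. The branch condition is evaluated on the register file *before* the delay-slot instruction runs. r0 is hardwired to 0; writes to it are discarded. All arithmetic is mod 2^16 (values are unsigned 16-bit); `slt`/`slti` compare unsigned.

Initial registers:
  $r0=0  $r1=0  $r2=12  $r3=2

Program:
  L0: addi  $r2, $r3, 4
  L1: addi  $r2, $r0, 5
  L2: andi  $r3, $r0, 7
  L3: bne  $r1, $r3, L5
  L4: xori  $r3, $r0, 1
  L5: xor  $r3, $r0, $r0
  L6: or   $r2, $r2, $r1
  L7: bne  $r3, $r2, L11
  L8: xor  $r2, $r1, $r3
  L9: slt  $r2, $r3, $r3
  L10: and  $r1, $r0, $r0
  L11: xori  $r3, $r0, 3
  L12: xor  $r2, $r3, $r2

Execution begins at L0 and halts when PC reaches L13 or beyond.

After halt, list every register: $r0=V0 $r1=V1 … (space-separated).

PC=0  addi  $r2, $r3, 4      | $r0=0 $r1=0 $r2=6 $r3=2
PC=1  addi  $r2, $r0, 5      | $r0=0 $r1=0 $r2=5 $r3=2
PC=2  andi  $r3, $r0, 7      | $r0=0 $r1=0 $r2=5 $r3=0
PC=3  bne  $r1, $r3, L5      | $r0=0 $r1=0 $r2=5 $r3=0  [not taken]
PC=4  xori  $r3, $r0, 1      | $r0=0 $r1=0 $r2=5 $r3=1
PC=5  xor  $r3, $r0, $r0     | $r0=0 $r1=0 $r2=5 $r3=0
PC=6  or   $r2, $r2, $r1     | $r0=0 $r1=0 $r2=5 $r3=0
PC=7  bne  $r3, $r2, L11     | $r0=0 $r1=0 $r2=5 $r3=0  [TAKEN]
PC=8  xor  $r2, $r1, $r3     | $r0=0 $r1=0 $r2=0 $r3=0
PC=11 xori  $r3, $r0, 3      | $r0=0 $r1=0 $r2=0 $r3=3
PC=12 xor  $r2, $r3, $r2     | $r0=0 $r1=0 $r2=3 $r3=3

$r0=0 $r1=0 $r2=3 $r3=3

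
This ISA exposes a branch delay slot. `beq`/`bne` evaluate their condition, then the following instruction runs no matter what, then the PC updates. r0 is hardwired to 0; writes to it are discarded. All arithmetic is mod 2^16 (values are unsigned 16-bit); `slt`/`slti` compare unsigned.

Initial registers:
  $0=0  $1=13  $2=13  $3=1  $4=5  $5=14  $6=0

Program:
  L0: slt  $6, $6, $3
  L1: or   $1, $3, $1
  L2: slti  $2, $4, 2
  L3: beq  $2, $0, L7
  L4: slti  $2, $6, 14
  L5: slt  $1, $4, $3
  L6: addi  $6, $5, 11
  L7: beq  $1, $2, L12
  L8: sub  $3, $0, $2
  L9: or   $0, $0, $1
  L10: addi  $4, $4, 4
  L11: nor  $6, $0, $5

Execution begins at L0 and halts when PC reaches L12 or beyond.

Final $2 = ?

[0] slt  $6, $6, $3  →  {$0:0, $1:13, $2:13, $3:1, $4:5, $5:14, $6:1}
[1] or   $1, $3, $1  →  {$0:0, $1:13, $2:13, $3:1, $4:5, $5:14, $6:1}
[2] slti  $2, $4, 2  →  {$0:0, $1:13, $2:0, $3:1, $4:5, $5:14, $6:1}
[3] beq  $2, $0, L7  →  {$0:0, $1:13, $2:0, $3:1, $4:5, $5:14, $6:1}  ⟨branch taken⟩
[4] slti  $2, $6, 14  →  {$0:0, $1:13, $2:1, $3:1, $4:5, $5:14, $6:1}
[7] beq  $1, $2, L12  →  {$0:0, $1:13, $2:1, $3:1, $4:5, $5:14, $6:1}  ⟨branch fallthrough⟩
[8] sub  $3, $0, $2  →  {$0:0, $1:13, $2:1, $3:65535, $4:5, $5:14, $6:1}
[9] or   $0, $0, $1  →  {$0:0, $1:13, $2:1, $3:65535, $4:5, $5:14, $6:1}
[10] addi  $4, $4, 4  →  {$0:0, $1:13, $2:1, $3:65535, $4:9, $5:14, $6:1}
[11] nor  $6, $0, $5  →  {$0:0, $1:13, $2:1, $3:65535, $4:9, $5:14, $6:65521}

1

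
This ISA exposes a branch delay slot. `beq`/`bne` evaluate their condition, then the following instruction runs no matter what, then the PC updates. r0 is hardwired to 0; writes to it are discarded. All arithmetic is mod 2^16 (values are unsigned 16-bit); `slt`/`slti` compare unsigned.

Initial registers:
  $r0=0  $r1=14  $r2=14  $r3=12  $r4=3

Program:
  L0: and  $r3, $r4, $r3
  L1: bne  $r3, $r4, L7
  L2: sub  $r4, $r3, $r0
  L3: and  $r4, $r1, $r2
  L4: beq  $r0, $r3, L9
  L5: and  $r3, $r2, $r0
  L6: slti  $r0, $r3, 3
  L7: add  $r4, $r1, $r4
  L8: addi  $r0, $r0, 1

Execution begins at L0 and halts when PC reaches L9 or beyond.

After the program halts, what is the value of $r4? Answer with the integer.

14

#0 and  $r3, $r4, $r3 ; 0/14/14/0/3
#1 bne  $r3, $r4, L7 ; 0/14/14/0/3 ; →target
#2 sub  $r4, $r3, $r0 ; 0/14/14/0/0
#7 add  $r4, $r1, $r4 ; 0/14/14/0/14
#8 addi  $r0, $r0, 1 ; 0/14/14/0/14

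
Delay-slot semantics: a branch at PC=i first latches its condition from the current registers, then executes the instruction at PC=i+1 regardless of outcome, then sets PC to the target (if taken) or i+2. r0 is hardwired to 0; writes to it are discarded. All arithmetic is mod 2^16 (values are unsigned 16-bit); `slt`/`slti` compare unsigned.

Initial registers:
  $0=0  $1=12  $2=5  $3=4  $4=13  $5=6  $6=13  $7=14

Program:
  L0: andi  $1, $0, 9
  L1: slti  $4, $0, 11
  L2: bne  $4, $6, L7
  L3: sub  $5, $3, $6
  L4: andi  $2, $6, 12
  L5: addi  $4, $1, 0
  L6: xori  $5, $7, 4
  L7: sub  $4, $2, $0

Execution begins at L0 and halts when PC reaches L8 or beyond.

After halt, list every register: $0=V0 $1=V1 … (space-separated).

  step pc=0: andi  $1, $0, 9  regs=(0,0,5,4,13,6,13,14)
  step pc=1: slti  $4, $0, 11  regs=(0,0,5,4,1,6,13,14)
  step pc=2: bne  $4, $6, L7  cond=T  regs=(0,0,5,4,1,6,13,14)
  step pc=3: sub  $5, $3, $6  regs=(0,0,5,4,1,65527,13,14)
  step pc=7: sub  $4, $2, $0  regs=(0,0,5,4,5,65527,13,14)

$0=0 $1=0 $2=5 $3=4 $4=5 $5=65527 $6=13 $7=14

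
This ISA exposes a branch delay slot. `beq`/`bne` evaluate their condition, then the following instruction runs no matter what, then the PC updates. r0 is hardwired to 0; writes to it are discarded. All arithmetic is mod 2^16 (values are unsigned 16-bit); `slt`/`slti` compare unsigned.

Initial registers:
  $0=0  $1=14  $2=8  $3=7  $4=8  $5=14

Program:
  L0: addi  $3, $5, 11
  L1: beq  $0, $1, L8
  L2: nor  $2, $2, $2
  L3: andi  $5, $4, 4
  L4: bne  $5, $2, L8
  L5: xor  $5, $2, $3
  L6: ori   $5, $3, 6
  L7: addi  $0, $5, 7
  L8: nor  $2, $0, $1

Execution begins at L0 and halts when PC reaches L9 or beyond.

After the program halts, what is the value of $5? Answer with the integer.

65518

PC=0  addi  $3, $5, 11       | $0=0 $1=14 $2=8 $3=25 $4=8 $5=14
PC=1  beq  $0, $1, L8        | $0=0 $1=14 $2=8 $3=25 $4=8 $5=14  [not taken]
PC=2  nor  $2, $2, $2        | $0=0 $1=14 $2=65527 $3=25 $4=8 $5=14
PC=3  andi  $5, $4, 4        | $0=0 $1=14 $2=65527 $3=25 $4=8 $5=0
PC=4  bne  $5, $2, L8        | $0=0 $1=14 $2=65527 $3=25 $4=8 $5=0  [TAKEN]
PC=5  xor  $5, $2, $3        | $0=0 $1=14 $2=65527 $3=25 $4=8 $5=65518
PC=8  nor  $2, $0, $1        | $0=0 $1=14 $2=65521 $3=25 $4=8 $5=65518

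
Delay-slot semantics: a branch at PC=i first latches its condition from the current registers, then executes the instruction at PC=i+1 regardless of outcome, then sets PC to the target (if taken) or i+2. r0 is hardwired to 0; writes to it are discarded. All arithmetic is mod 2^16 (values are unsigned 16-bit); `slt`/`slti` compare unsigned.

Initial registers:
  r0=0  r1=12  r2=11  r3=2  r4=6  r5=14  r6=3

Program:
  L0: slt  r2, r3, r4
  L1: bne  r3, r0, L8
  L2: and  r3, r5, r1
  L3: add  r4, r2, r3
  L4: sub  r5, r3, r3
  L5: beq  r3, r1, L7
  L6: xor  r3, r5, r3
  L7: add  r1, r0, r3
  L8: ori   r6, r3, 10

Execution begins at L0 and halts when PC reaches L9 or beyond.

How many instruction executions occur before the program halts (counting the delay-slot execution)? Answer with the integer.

4

PC=0  slt  r2, r3, r4        | r0=0 r1=12 r2=1 r3=2 r4=6 r5=14 r6=3
PC=1  bne  r3, r0, L8        | r0=0 r1=12 r2=1 r3=2 r4=6 r5=14 r6=3  [TAKEN]
PC=2  and  r3, r5, r1        | r0=0 r1=12 r2=1 r3=12 r4=6 r5=14 r6=3
PC=8  ori   r6, r3, 10       | r0=0 r1=12 r2=1 r3=12 r4=6 r5=14 r6=14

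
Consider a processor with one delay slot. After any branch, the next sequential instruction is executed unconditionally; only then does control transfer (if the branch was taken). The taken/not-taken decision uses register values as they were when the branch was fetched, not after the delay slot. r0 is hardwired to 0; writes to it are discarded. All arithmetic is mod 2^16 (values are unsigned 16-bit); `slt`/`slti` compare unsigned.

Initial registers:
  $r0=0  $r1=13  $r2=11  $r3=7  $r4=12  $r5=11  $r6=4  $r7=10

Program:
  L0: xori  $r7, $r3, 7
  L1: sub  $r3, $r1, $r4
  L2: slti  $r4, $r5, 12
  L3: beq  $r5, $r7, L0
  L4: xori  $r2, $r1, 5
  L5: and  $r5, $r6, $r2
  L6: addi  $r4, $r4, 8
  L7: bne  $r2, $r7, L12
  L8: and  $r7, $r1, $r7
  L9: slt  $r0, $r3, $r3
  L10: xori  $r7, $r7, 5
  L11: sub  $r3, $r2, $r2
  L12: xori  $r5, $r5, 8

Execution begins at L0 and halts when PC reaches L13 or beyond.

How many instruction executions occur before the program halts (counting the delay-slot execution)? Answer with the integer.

10

  step pc=0: xori  $r7, $r3, 7  regs=(0,13,11,7,12,11,4,0)
  step pc=1: sub  $r3, $r1, $r4  regs=(0,13,11,1,12,11,4,0)
  step pc=2: slti  $r4, $r5, 12  regs=(0,13,11,1,1,11,4,0)
  step pc=3: beq  $r5, $r7, L0  cond=F  regs=(0,13,11,1,1,11,4,0)
  step pc=4: xori  $r2, $r1, 5  regs=(0,13,8,1,1,11,4,0)
  step pc=5: and  $r5, $r6, $r2  regs=(0,13,8,1,1,0,4,0)
  step pc=6: addi  $r4, $r4, 8  regs=(0,13,8,1,9,0,4,0)
  step pc=7: bne  $r2, $r7, L12  cond=T  regs=(0,13,8,1,9,0,4,0)
  step pc=8: and  $r7, $r1, $r7  regs=(0,13,8,1,9,0,4,0)
  step pc=12: xori  $r5, $r5, 8  regs=(0,13,8,1,9,8,4,0)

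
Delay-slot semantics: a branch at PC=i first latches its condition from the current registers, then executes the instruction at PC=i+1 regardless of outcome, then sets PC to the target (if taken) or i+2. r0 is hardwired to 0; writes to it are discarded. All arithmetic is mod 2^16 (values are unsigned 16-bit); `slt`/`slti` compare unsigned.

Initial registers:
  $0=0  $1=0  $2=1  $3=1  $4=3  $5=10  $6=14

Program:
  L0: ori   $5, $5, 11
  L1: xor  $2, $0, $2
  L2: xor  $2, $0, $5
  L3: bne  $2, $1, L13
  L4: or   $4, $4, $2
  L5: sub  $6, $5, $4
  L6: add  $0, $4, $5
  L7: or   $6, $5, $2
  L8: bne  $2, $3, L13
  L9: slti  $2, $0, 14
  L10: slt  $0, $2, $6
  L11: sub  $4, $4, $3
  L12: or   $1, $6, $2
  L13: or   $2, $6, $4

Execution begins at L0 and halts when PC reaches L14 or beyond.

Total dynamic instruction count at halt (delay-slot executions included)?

  step pc=0: ori   $5, $5, 11  regs=(0,0,1,1,3,11,14)
  step pc=1: xor  $2, $0, $2  regs=(0,0,1,1,3,11,14)
  step pc=2: xor  $2, $0, $5  regs=(0,0,11,1,3,11,14)
  step pc=3: bne  $2, $1, L13  cond=T  regs=(0,0,11,1,3,11,14)
  step pc=4: or   $4, $4, $2  regs=(0,0,11,1,11,11,14)
  step pc=13: or   $2, $6, $4  regs=(0,0,15,1,11,11,14)

6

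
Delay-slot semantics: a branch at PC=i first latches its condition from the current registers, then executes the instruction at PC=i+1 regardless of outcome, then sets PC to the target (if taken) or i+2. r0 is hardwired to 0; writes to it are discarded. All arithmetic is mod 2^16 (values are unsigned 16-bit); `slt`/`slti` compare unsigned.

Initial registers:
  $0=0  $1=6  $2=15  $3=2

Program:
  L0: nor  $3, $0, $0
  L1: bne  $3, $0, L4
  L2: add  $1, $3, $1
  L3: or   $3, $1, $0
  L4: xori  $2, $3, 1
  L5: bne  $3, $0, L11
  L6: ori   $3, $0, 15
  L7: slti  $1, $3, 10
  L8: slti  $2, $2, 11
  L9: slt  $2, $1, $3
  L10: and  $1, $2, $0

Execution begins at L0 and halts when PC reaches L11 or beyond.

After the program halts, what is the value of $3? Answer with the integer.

PC=0  nor  $3, $0, $0        | $0=0 $1=6 $2=15 $3=65535
PC=1  bne  $3, $0, L4        | $0=0 $1=6 $2=15 $3=65535  [TAKEN]
PC=2  add  $1, $3, $1        | $0=0 $1=5 $2=15 $3=65535
PC=4  xori  $2, $3, 1        | $0=0 $1=5 $2=65534 $3=65535
PC=5  bne  $3, $0, L11       | $0=0 $1=5 $2=65534 $3=65535  [TAKEN]
PC=6  ori   $3, $0, 15       | $0=0 $1=5 $2=65534 $3=15

15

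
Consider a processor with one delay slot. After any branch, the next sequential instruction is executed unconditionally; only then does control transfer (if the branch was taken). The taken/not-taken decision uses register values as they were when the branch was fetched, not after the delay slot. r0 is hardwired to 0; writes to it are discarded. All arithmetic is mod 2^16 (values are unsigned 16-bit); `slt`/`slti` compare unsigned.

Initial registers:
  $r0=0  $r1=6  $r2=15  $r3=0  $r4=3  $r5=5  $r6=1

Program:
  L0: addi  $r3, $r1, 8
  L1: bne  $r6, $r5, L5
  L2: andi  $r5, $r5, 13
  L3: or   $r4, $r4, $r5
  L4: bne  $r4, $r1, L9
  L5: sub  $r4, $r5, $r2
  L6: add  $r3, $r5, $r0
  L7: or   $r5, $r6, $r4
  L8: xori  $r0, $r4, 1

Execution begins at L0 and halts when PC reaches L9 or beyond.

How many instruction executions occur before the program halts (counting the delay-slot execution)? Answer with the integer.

7

PC=0  addi  $r3, $r1, 8      | $r0=0 $r1=6 $r2=15 $r3=14 $r4=3 $r5=5 $r6=1
PC=1  bne  $r6, $r5, L5      | $r0=0 $r1=6 $r2=15 $r3=14 $r4=3 $r5=5 $r6=1  [TAKEN]
PC=2  andi  $r5, $r5, 13     | $r0=0 $r1=6 $r2=15 $r3=14 $r4=3 $r5=5 $r6=1
PC=5  sub  $r4, $r5, $r2     | $r0=0 $r1=6 $r2=15 $r3=14 $r4=65526 $r5=5 $r6=1
PC=6  add  $r3, $r5, $r0     | $r0=0 $r1=6 $r2=15 $r3=5 $r4=65526 $r5=5 $r6=1
PC=7  or   $r5, $r6, $r4     | $r0=0 $r1=6 $r2=15 $r3=5 $r4=65526 $r5=65527 $r6=1
PC=8  xori  $r0, $r4, 1      | $r0=0 $r1=6 $r2=15 $r3=5 $r4=65526 $r5=65527 $r6=1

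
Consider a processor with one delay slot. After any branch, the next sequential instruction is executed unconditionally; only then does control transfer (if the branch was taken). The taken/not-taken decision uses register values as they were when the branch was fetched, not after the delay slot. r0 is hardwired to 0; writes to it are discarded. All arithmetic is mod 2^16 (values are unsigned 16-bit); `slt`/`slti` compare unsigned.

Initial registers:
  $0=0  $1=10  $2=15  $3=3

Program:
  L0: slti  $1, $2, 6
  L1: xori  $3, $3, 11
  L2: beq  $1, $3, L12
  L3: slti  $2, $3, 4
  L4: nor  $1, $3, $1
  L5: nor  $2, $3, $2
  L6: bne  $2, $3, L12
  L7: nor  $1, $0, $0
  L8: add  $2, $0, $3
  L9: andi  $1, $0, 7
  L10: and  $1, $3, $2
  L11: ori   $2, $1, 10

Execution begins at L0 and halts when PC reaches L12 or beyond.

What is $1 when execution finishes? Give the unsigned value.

65535

  step pc=0: slti  $1, $2, 6  regs=(0,0,15,3)
  step pc=1: xori  $3, $3, 11  regs=(0,0,15,8)
  step pc=2: beq  $1, $3, L12  cond=F  regs=(0,0,15,8)
  step pc=3: slti  $2, $3, 4  regs=(0,0,0,8)
  step pc=4: nor  $1, $3, $1  regs=(0,65527,0,8)
  step pc=5: nor  $2, $3, $2  regs=(0,65527,65527,8)
  step pc=6: bne  $2, $3, L12  cond=T  regs=(0,65527,65527,8)
  step pc=7: nor  $1, $0, $0  regs=(0,65535,65527,8)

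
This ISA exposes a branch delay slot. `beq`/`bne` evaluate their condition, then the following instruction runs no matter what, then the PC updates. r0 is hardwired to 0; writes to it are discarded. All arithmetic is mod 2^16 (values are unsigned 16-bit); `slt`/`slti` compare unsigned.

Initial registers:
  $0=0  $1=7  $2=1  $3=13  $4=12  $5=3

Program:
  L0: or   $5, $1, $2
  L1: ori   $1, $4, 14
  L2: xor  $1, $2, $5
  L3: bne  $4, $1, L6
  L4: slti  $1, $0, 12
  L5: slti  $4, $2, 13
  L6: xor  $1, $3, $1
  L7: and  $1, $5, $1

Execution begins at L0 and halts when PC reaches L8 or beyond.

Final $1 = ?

4

  step pc=0: or   $5, $1, $2  regs=(0,7,1,13,12,7)
  step pc=1: ori   $1, $4, 14  regs=(0,14,1,13,12,7)
  step pc=2: xor  $1, $2, $5  regs=(0,6,1,13,12,7)
  step pc=3: bne  $4, $1, L6  cond=T  regs=(0,6,1,13,12,7)
  step pc=4: slti  $1, $0, 12  regs=(0,1,1,13,12,7)
  step pc=6: xor  $1, $3, $1  regs=(0,12,1,13,12,7)
  step pc=7: and  $1, $5, $1  regs=(0,4,1,13,12,7)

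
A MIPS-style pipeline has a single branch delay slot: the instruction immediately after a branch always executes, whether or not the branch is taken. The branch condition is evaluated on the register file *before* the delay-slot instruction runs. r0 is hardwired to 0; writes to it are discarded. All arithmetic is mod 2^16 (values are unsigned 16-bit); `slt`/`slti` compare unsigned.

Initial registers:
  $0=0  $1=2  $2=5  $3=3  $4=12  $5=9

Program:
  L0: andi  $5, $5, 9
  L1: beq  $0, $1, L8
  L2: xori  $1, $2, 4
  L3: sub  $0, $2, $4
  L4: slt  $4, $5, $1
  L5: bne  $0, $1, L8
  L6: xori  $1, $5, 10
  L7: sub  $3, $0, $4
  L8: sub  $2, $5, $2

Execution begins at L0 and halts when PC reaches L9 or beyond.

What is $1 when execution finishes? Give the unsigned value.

  step pc=0: andi  $5, $5, 9  regs=(0,2,5,3,12,9)
  step pc=1: beq  $0, $1, L8  cond=F  regs=(0,2,5,3,12,9)
  step pc=2: xori  $1, $2, 4  regs=(0,1,5,3,12,9)
  step pc=3: sub  $0, $2, $4  regs=(0,1,5,3,12,9)
  step pc=4: slt  $4, $5, $1  regs=(0,1,5,3,0,9)
  step pc=5: bne  $0, $1, L8  cond=T  regs=(0,1,5,3,0,9)
  step pc=6: xori  $1, $5, 10  regs=(0,3,5,3,0,9)
  step pc=8: sub  $2, $5, $2  regs=(0,3,4,3,0,9)

3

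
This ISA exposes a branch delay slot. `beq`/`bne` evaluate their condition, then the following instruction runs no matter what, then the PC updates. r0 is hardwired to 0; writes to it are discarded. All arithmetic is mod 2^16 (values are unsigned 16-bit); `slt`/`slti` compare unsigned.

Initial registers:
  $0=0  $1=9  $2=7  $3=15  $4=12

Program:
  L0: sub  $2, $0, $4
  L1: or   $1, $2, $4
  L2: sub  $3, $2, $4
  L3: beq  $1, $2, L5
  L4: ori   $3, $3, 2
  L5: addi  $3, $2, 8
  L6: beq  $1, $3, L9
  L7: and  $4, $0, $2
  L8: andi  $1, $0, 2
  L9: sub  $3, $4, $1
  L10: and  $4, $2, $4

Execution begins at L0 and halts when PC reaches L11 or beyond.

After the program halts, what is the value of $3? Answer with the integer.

4

  step pc=0: sub  $2, $0, $4  regs=(0,9,65524,15,12)
  step pc=1: or   $1, $2, $4  regs=(0,65532,65524,15,12)
  step pc=2: sub  $3, $2, $4  regs=(0,65532,65524,65512,12)
  step pc=3: beq  $1, $2, L5  cond=F  regs=(0,65532,65524,65512,12)
  step pc=4: ori   $3, $3, 2  regs=(0,65532,65524,65514,12)
  step pc=5: addi  $3, $2, 8  regs=(0,65532,65524,65532,12)
  step pc=6: beq  $1, $3, L9  cond=T  regs=(0,65532,65524,65532,12)
  step pc=7: and  $4, $0, $2  regs=(0,65532,65524,65532,0)
  step pc=9: sub  $3, $4, $1  regs=(0,65532,65524,4,0)
  step pc=10: and  $4, $2, $4  regs=(0,65532,65524,4,0)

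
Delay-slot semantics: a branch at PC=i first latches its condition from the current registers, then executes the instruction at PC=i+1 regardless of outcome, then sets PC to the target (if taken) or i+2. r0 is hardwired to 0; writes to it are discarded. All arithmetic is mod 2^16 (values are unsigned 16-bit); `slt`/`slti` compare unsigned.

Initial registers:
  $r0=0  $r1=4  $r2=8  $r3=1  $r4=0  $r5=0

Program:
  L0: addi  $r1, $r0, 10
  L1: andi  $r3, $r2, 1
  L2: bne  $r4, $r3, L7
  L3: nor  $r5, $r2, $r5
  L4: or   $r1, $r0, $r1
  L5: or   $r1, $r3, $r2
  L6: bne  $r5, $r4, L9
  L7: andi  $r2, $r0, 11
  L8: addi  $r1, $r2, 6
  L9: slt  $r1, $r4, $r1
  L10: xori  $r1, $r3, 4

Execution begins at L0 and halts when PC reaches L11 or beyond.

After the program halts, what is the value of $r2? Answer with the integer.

[0] addi  $r1, $r0, 10  →  {$r0:0, $r1:10, $r2:8, $r3:1, $r4:0, $r5:0}
[1] andi  $r3, $r2, 1  →  {$r0:0, $r1:10, $r2:8, $r3:0, $r4:0, $r5:0}
[2] bne  $r4, $r3, L7  →  {$r0:0, $r1:10, $r2:8, $r3:0, $r4:0, $r5:0}  ⟨branch fallthrough⟩
[3] nor  $r5, $r2, $r5  →  {$r0:0, $r1:10, $r2:8, $r3:0, $r4:0, $r5:65527}
[4] or   $r1, $r0, $r1  →  {$r0:0, $r1:10, $r2:8, $r3:0, $r4:0, $r5:65527}
[5] or   $r1, $r3, $r2  →  {$r0:0, $r1:8, $r2:8, $r3:0, $r4:0, $r5:65527}
[6] bne  $r5, $r4, L9  →  {$r0:0, $r1:8, $r2:8, $r3:0, $r4:0, $r5:65527}  ⟨branch taken⟩
[7] andi  $r2, $r0, 11  →  {$r0:0, $r1:8, $r2:0, $r3:0, $r4:0, $r5:65527}
[9] slt  $r1, $r4, $r1  →  {$r0:0, $r1:1, $r2:0, $r3:0, $r4:0, $r5:65527}
[10] xori  $r1, $r3, 4  →  {$r0:0, $r1:4, $r2:0, $r3:0, $r4:0, $r5:65527}

0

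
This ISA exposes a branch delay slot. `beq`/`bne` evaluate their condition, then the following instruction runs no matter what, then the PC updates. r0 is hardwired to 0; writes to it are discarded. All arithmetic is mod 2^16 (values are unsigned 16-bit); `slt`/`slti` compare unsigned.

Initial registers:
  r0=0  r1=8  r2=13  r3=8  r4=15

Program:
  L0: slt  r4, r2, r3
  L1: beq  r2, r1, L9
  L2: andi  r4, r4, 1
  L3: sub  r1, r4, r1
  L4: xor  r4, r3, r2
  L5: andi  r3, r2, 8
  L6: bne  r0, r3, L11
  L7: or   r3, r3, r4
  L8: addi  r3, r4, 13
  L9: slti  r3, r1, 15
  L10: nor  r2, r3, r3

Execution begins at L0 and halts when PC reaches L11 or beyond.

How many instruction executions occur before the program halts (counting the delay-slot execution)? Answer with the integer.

8

  step pc=0: slt  r4, r2, r3  regs=(0,8,13,8,0)
  step pc=1: beq  r2, r1, L9  cond=F  regs=(0,8,13,8,0)
  step pc=2: andi  r4, r4, 1  regs=(0,8,13,8,0)
  step pc=3: sub  r1, r4, r1  regs=(0,65528,13,8,0)
  step pc=4: xor  r4, r3, r2  regs=(0,65528,13,8,5)
  step pc=5: andi  r3, r2, 8  regs=(0,65528,13,8,5)
  step pc=6: bne  r0, r3, L11  cond=T  regs=(0,65528,13,8,5)
  step pc=7: or   r3, r3, r4  regs=(0,65528,13,13,5)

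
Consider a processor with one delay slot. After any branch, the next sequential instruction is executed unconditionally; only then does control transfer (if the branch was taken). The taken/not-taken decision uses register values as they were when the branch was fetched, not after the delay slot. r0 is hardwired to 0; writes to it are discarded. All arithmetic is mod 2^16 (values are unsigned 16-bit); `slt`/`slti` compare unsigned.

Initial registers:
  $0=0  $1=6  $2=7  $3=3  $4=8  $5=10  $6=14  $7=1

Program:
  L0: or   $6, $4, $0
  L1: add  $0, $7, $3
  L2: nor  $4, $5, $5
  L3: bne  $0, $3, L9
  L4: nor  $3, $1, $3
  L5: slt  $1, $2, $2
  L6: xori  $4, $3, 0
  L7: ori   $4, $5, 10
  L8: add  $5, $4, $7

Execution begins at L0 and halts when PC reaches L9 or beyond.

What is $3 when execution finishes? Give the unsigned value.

#0 or   $6, $4, $0 ; 0/6/7/3/8/10/8/1
#1 add  $0, $7, $3 ; 0/6/7/3/8/10/8/1
#2 nor  $4, $5, $5 ; 0/6/7/3/65525/10/8/1
#3 bne  $0, $3, L9 ; 0/6/7/3/65525/10/8/1 ; →target
#4 nor  $3, $1, $3 ; 0/6/7/65528/65525/10/8/1

65528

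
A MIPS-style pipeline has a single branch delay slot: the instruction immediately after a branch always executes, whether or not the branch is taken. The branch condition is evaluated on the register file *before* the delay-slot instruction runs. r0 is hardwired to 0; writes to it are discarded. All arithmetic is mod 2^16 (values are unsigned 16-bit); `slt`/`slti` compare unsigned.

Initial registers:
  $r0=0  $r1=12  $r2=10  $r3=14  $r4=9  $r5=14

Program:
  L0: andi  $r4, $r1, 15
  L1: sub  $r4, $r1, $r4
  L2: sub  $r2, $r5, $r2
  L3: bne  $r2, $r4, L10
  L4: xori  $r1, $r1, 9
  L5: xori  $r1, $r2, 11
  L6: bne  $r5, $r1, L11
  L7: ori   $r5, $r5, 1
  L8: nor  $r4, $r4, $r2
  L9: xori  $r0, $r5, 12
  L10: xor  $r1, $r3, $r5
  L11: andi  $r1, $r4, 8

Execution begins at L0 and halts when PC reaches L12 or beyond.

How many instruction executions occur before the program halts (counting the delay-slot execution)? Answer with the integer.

7

#0 andi  $r4, $r1, 15 ; 0/12/10/14/12/14
#1 sub  $r4, $r1, $r4 ; 0/12/10/14/0/14
#2 sub  $r2, $r5, $r2 ; 0/12/4/14/0/14
#3 bne  $r2, $r4, L10 ; 0/12/4/14/0/14 ; →target
#4 xori  $r1, $r1, 9 ; 0/5/4/14/0/14
#10 xor  $r1, $r3, $r5 ; 0/0/4/14/0/14
#11 andi  $r1, $r4, 8 ; 0/0/4/14/0/14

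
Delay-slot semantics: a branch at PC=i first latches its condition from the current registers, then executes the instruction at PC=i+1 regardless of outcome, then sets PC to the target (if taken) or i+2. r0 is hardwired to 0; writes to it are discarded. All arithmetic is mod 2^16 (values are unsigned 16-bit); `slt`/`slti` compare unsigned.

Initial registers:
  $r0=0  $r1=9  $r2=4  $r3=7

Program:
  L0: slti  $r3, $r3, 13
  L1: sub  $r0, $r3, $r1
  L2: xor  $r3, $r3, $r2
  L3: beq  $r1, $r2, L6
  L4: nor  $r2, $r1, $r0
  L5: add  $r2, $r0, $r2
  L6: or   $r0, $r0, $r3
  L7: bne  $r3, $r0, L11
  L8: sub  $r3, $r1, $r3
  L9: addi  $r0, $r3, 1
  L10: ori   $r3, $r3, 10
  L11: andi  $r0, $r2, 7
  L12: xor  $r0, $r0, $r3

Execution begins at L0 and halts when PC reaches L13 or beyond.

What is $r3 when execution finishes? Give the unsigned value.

[0] slti  $r3, $r3, 13  →  {$r0:0, $r1:9, $r2:4, $r3:1}
[1] sub  $r0, $r3, $r1  →  {$r0:0, $r1:9, $r2:4, $r3:1}
[2] xor  $r3, $r3, $r2  →  {$r0:0, $r1:9, $r2:4, $r3:5}
[3] beq  $r1, $r2, L6  →  {$r0:0, $r1:9, $r2:4, $r3:5}  ⟨branch fallthrough⟩
[4] nor  $r2, $r1, $r0  →  {$r0:0, $r1:9, $r2:65526, $r3:5}
[5] add  $r2, $r0, $r2  →  {$r0:0, $r1:9, $r2:65526, $r3:5}
[6] or   $r0, $r0, $r3  →  {$r0:0, $r1:9, $r2:65526, $r3:5}
[7] bne  $r3, $r0, L11  →  {$r0:0, $r1:9, $r2:65526, $r3:5}  ⟨branch taken⟩
[8] sub  $r3, $r1, $r3  →  {$r0:0, $r1:9, $r2:65526, $r3:4}
[11] andi  $r0, $r2, 7  →  {$r0:0, $r1:9, $r2:65526, $r3:4}
[12] xor  $r0, $r0, $r3  →  {$r0:0, $r1:9, $r2:65526, $r3:4}

4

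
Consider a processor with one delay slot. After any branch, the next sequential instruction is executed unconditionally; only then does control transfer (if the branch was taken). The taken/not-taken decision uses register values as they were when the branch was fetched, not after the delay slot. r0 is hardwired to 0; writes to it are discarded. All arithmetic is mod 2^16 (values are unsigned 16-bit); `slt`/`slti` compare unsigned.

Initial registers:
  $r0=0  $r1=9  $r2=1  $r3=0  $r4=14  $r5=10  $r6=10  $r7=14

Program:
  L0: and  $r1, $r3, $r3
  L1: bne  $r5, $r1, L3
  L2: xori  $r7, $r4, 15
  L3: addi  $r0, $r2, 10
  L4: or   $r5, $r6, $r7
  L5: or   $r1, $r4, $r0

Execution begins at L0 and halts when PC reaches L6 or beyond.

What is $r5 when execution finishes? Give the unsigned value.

#0 and  $r1, $r3, $r3 ; 0/0/1/0/14/10/10/14
#1 bne  $r5, $r1, L3 ; 0/0/1/0/14/10/10/14 ; →target
#2 xori  $r7, $r4, 15 ; 0/0/1/0/14/10/10/1
#3 addi  $r0, $r2, 10 ; 0/0/1/0/14/10/10/1
#4 or   $r5, $r6, $r7 ; 0/0/1/0/14/11/10/1
#5 or   $r1, $r4, $r0 ; 0/14/1/0/14/11/10/1

11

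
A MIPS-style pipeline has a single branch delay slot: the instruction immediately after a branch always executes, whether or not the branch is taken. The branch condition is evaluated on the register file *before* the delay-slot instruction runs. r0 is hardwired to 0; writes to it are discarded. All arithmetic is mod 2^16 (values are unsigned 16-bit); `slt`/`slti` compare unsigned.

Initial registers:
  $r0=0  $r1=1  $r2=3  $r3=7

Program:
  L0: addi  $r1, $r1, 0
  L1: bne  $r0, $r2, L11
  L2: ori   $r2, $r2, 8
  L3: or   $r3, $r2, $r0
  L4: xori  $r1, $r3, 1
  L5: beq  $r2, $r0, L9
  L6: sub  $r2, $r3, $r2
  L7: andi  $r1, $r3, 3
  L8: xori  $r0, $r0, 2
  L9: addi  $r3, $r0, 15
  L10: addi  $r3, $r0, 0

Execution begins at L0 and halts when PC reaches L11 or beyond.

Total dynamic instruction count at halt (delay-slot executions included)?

PC=0  addi  $r1, $r1, 0      | $r0=0 $r1=1 $r2=3 $r3=7
PC=1  bne  $r0, $r2, L11     | $r0=0 $r1=1 $r2=3 $r3=7  [TAKEN]
PC=2  ori   $r2, $r2, 8      | $r0=0 $r1=1 $r2=11 $r3=7

3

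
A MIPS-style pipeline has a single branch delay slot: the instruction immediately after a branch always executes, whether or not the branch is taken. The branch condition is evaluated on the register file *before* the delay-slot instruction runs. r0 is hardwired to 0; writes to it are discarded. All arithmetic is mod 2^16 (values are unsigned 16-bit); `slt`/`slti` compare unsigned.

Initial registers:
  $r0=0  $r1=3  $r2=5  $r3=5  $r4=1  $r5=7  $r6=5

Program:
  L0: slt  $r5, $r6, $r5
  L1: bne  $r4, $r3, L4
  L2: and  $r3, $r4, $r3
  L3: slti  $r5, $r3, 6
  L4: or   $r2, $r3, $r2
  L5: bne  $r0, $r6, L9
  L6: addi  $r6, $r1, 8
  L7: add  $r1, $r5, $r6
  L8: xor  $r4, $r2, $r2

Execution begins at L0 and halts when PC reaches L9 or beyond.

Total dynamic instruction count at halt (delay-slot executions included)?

  step pc=0: slt  $r5, $r6, $r5  regs=(0,3,5,5,1,1,5)
  step pc=1: bne  $r4, $r3, L4  cond=T  regs=(0,3,5,5,1,1,5)
  step pc=2: and  $r3, $r4, $r3  regs=(0,3,5,1,1,1,5)
  step pc=4: or   $r2, $r3, $r2  regs=(0,3,5,1,1,1,5)
  step pc=5: bne  $r0, $r6, L9  cond=T  regs=(0,3,5,1,1,1,5)
  step pc=6: addi  $r6, $r1, 8  regs=(0,3,5,1,1,1,11)

6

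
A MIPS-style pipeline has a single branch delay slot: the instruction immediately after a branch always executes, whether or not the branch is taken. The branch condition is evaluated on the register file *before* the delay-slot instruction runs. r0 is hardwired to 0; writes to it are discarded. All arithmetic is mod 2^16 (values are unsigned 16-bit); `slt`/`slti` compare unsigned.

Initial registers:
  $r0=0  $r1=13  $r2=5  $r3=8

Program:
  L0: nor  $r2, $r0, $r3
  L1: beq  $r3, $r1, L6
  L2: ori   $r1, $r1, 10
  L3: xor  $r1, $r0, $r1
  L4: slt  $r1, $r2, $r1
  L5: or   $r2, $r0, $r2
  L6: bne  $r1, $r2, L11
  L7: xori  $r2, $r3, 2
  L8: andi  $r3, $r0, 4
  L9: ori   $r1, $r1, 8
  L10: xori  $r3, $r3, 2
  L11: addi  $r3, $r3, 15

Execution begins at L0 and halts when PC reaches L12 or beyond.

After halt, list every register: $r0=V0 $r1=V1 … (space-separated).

$r0=0 $r1=0 $r2=10 $r3=23

[0] nor  $r2, $r0, $r3  →  {$r0:0, $r1:13, $r2:65527, $r3:8}
[1] beq  $r3, $r1, L6  →  {$r0:0, $r1:13, $r2:65527, $r3:8}  ⟨branch fallthrough⟩
[2] ori   $r1, $r1, 10  →  {$r0:0, $r1:15, $r2:65527, $r3:8}
[3] xor  $r1, $r0, $r1  →  {$r0:0, $r1:15, $r2:65527, $r3:8}
[4] slt  $r1, $r2, $r1  →  {$r0:0, $r1:0, $r2:65527, $r3:8}
[5] or   $r2, $r0, $r2  →  {$r0:0, $r1:0, $r2:65527, $r3:8}
[6] bne  $r1, $r2, L11  →  {$r0:0, $r1:0, $r2:65527, $r3:8}  ⟨branch taken⟩
[7] xori  $r2, $r3, 2  →  {$r0:0, $r1:0, $r2:10, $r3:8}
[11] addi  $r3, $r3, 15  →  {$r0:0, $r1:0, $r2:10, $r3:23}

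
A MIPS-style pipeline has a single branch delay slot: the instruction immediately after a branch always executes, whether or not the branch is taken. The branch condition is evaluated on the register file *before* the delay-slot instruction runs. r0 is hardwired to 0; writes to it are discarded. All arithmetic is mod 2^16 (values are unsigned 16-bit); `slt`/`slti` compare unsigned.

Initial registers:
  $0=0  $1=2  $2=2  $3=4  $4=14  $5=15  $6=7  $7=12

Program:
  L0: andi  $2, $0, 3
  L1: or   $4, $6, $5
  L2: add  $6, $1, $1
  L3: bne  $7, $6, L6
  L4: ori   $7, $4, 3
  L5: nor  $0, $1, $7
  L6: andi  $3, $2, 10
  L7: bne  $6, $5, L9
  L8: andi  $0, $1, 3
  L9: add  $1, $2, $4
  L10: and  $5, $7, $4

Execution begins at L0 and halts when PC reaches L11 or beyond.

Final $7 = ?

15

[0] andi  $2, $0, 3  →  {$0:0, $1:2, $2:0, $3:4, $4:14, $5:15, $6:7, $7:12}
[1] or   $4, $6, $5  →  {$0:0, $1:2, $2:0, $3:4, $4:15, $5:15, $6:7, $7:12}
[2] add  $6, $1, $1  →  {$0:0, $1:2, $2:0, $3:4, $4:15, $5:15, $6:4, $7:12}
[3] bne  $7, $6, L6  →  {$0:0, $1:2, $2:0, $3:4, $4:15, $5:15, $6:4, $7:12}  ⟨branch taken⟩
[4] ori   $7, $4, 3  →  {$0:0, $1:2, $2:0, $3:4, $4:15, $5:15, $6:4, $7:15}
[6] andi  $3, $2, 10  →  {$0:0, $1:2, $2:0, $3:0, $4:15, $5:15, $6:4, $7:15}
[7] bne  $6, $5, L9  →  {$0:0, $1:2, $2:0, $3:0, $4:15, $5:15, $6:4, $7:15}  ⟨branch taken⟩
[8] andi  $0, $1, 3  →  {$0:0, $1:2, $2:0, $3:0, $4:15, $5:15, $6:4, $7:15}
[9] add  $1, $2, $4  →  {$0:0, $1:15, $2:0, $3:0, $4:15, $5:15, $6:4, $7:15}
[10] and  $5, $7, $4  →  {$0:0, $1:15, $2:0, $3:0, $4:15, $5:15, $6:4, $7:15}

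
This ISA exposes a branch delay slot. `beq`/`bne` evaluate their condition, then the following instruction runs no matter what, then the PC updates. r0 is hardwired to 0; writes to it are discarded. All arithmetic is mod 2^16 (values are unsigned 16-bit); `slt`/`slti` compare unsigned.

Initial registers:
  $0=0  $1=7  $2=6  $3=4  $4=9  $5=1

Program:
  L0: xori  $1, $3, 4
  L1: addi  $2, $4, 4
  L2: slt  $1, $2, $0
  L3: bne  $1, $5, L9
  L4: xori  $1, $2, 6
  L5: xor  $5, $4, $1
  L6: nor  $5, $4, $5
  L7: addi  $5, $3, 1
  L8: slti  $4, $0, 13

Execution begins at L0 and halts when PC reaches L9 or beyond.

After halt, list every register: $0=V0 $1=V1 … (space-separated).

[0] xori  $1, $3, 4  →  {$0:0, $1:0, $2:6, $3:4, $4:9, $5:1}
[1] addi  $2, $4, 4  →  {$0:0, $1:0, $2:13, $3:4, $4:9, $5:1}
[2] slt  $1, $2, $0  →  {$0:0, $1:0, $2:13, $3:4, $4:9, $5:1}
[3] bne  $1, $5, L9  →  {$0:0, $1:0, $2:13, $3:4, $4:9, $5:1}  ⟨branch taken⟩
[4] xori  $1, $2, 6  →  {$0:0, $1:11, $2:13, $3:4, $4:9, $5:1}

$0=0 $1=11 $2=13 $3=4 $4=9 $5=1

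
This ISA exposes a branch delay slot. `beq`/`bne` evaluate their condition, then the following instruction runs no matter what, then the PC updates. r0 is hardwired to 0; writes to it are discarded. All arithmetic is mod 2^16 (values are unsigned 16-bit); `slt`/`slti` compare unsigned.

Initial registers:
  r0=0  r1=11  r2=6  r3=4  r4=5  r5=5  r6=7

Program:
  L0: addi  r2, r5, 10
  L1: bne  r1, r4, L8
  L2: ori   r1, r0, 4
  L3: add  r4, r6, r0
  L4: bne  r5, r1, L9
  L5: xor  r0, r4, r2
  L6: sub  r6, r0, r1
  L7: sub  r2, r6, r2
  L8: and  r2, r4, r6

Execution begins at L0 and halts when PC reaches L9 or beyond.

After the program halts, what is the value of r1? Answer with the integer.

4

PC=0  addi  r2, r5, 10       | r0=0 r1=11 r2=15 r3=4 r4=5 r5=5 r6=7
PC=1  bne  r1, r4, L8        | r0=0 r1=11 r2=15 r3=4 r4=5 r5=5 r6=7  [TAKEN]
PC=2  ori   r1, r0, 4        | r0=0 r1=4 r2=15 r3=4 r4=5 r5=5 r6=7
PC=8  and  r2, r4, r6        | r0=0 r1=4 r2=5 r3=4 r4=5 r5=5 r6=7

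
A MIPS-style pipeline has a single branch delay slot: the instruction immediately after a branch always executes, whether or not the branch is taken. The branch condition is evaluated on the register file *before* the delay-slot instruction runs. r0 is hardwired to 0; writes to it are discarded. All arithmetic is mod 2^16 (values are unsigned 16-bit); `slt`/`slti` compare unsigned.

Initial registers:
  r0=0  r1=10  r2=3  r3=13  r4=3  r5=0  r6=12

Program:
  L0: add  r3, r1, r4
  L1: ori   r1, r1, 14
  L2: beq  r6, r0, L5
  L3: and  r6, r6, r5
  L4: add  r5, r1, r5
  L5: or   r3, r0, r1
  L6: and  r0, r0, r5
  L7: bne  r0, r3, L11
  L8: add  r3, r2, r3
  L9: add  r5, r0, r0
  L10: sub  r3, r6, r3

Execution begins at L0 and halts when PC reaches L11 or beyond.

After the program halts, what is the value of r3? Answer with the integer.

  step pc=0: add  r3, r1, r4  regs=(0,10,3,13,3,0,12)
  step pc=1: ori   r1, r1, 14  regs=(0,14,3,13,3,0,12)
  step pc=2: beq  r6, r0, L5  cond=F  regs=(0,14,3,13,3,0,12)
  step pc=3: and  r6, r6, r5  regs=(0,14,3,13,3,0,0)
  step pc=4: add  r5, r1, r5  regs=(0,14,3,13,3,14,0)
  step pc=5: or   r3, r0, r1  regs=(0,14,3,14,3,14,0)
  step pc=6: and  r0, r0, r5  regs=(0,14,3,14,3,14,0)
  step pc=7: bne  r0, r3, L11  cond=T  regs=(0,14,3,14,3,14,0)
  step pc=8: add  r3, r2, r3  regs=(0,14,3,17,3,14,0)

17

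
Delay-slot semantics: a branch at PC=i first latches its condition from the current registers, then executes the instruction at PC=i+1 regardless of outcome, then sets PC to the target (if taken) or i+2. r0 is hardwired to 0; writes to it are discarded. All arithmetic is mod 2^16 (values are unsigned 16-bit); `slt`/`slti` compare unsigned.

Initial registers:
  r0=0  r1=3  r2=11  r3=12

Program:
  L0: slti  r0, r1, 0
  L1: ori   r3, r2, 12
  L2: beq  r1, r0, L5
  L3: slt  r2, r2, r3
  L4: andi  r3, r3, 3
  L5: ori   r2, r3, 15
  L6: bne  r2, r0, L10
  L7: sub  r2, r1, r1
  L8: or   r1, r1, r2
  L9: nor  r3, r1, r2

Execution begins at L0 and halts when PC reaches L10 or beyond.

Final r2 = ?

0

#0 slti  r0, r1, 0 ; 0/3/11/12
#1 ori   r3, r2, 12 ; 0/3/11/15
#2 beq  r1, r0, L5 ; 0/3/11/15 ; →fallthru
#3 slt  r2, r2, r3 ; 0/3/1/15
#4 andi  r3, r3, 3 ; 0/3/1/3
#5 ori   r2, r3, 15 ; 0/3/15/3
#6 bne  r2, r0, L10 ; 0/3/15/3 ; →target
#7 sub  r2, r1, r1 ; 0/3/0/3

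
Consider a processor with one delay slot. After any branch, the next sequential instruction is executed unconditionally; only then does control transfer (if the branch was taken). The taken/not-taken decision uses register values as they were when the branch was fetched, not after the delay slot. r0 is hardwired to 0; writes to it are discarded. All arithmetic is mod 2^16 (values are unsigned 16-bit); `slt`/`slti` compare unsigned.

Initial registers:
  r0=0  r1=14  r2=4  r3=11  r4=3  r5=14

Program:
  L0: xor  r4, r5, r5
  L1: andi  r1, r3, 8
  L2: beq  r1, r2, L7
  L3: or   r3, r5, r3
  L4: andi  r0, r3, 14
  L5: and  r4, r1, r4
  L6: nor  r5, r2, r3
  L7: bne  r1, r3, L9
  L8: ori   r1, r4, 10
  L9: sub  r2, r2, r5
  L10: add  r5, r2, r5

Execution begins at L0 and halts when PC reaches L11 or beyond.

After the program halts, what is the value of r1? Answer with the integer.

[0] xor  r4, r5, r5  →  {r0:0, r1:14, r2:4, r3:11, r4:0, r5:14}
[1] andi  r1, r3, 8  →  {r0:0, r1:8, r2:4, r3:11, r4:0, r5:14}
[2] beq  r1, r2, L7  →  {r0:0, r1:8, r2:4, r3:11, r4:0, r5:14}  ⟨branch fallthrough⟩
[3] or   r3, r5, r3  →  {r0:0, r1:8, r2:4, r3:15, r4:0, r5:14}
[4] andi  r0, r3, 14  →  {r0:0, r1:8, r2:4, r3:15, r4:0, r5:14}
[5] and  r4, r1, r4  →  {r0:0, r1:8, r2:4, r3:15, r4:0, r5:14}
[6] nor  r5, r2, r3  →  {r0:0, r1:8, r2:4, r3:15, r4:0, r5:65520}
[7] bne  r1, r3, L9  →  {r0:0, r1:8, r2:4, r3:15, r4:0, r5:65520}  ⟨branch taken⟩
[8] ori   r1, r4, 10  →  {r0:0, r1:10, r2:4, r3:15, r4:0, r5:65520}
[9] sub  r2, r2, r5  →  {r0:0, r1:10, r2:20, r3:15, r4:0, r5:65520}
[10] add  r5, r2, r5  →  {r0:0, r1:10, r2:20, r3:15, r4:0, r5:4}

10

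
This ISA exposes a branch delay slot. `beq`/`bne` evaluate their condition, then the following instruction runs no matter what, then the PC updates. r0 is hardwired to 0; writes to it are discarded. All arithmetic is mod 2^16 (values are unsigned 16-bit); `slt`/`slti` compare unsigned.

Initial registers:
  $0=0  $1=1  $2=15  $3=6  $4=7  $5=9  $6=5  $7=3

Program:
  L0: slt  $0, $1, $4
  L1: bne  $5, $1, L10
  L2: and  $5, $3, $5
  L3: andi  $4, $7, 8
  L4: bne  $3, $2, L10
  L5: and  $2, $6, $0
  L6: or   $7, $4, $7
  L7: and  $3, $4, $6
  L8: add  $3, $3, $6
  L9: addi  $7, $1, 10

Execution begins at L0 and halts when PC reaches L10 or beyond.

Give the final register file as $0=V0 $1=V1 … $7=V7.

$0=0 $1=1 $2=15 $3=6 $4=7 $5=0 $6=5 $7=3

[0] slt  $0, $1, $4  →  {$0:0, $1:1, $2:15, $3:6, $4:7, $5:9, $6:5, $7:3}
[1] bne  $5, $1, L10  →  {$0:0, $1:1, $2:15, $3:6, $4:7, $5:9, $6:5, $7:3}  ⟨branch taken⟩
[2] and  $5, $3, $5  →  {$0:0, $1:1, $2:15, $3:6, $4:7, $5:0, $6:5, $7:3}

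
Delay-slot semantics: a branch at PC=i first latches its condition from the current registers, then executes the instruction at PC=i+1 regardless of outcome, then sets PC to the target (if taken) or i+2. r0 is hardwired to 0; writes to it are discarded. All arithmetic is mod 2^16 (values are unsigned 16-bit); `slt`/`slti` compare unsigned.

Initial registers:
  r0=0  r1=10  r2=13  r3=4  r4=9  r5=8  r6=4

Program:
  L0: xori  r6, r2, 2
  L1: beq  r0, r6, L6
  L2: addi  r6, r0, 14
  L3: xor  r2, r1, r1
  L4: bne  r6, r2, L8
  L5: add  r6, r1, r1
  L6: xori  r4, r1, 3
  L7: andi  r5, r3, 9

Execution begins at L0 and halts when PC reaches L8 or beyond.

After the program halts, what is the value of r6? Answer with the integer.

20

[0] xori  r6, r2, 2  →  {r0:0, r1:10, r2:13, r3:4, r4:9, r5:8, r6:15}
[1] beq  r0, r6, L6  →  {r0:0, r1:10, r2:13, r3:4, r4:9, r5:8, r6:15}  ⟨branch fallthrough⟩
[2] addi  r6, r0, 14  →  {r0:0, r1:10, r2:13, r3:4, r4:9, r5:8, r6:14}
[3] xor  r2, r1, r1  →  {r0:0, r1:10, r2:0, r3:4, r4:9, r5:8, r6:14}
[4] bne  r6, r2, L8  →  {r0:0, r1:10, r2:0, r3:4, r4:9, r5:8, r6:14}  ⟨branch taken⟩
[5] add  r6, r1, r1  →  {r0:0, r1:10, r2:0, r3:4, r4:9, r5:8, r6:20}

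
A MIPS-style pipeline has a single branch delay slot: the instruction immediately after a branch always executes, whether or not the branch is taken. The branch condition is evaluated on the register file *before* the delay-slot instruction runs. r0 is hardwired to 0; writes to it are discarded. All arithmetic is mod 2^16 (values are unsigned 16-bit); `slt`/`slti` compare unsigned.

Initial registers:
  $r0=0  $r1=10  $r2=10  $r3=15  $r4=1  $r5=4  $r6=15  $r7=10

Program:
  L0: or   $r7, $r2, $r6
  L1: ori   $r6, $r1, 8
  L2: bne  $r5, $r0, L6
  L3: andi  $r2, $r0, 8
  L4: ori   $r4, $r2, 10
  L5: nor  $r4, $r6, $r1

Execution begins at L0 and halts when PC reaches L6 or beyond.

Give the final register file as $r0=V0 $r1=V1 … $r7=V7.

#0 or   $r7, $r2, $r6 ; 0/10/10/15/1/4/15/15
#1 ori   $r6, $r1, 8 ; 0/10/10/15/1/4/10/15
#2 bne  $r5, $r0, L6 ; 0/10/10/15/1/4/10/15 ; →target
#3 andi  $r2, $r0, 8 ; 0/10/0/15/1/4/10/15

$r0=0 $r1=10 $r2=0 $r3=15 $r4=1 $r5=4 $r6=10 $r7=15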